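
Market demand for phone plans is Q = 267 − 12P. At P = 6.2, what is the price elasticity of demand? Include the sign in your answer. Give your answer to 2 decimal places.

-0.39

At P = 6.2, Q = 192.600.
dQ/dP = −12.
ε = (dQ/dP)(P/Q) = (-12)(6.2/192.600).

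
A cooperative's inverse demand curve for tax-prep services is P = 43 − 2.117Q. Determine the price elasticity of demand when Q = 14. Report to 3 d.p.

-0.451

At Q = 14, P = 43 − 2.117(14) = 13.36.
dP/dQ = −2.117, so dQ/dP = 1/(−2.117) = -0.472.
ε = (dQ/dP)(P/Q) = (-0.472)(13.36/14).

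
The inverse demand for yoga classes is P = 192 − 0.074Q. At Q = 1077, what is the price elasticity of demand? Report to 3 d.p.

-1.409

At Q = 1077, P = 192 − 0.074(1077) = 112.30.
dP/dQ = −0.074, so dQ/dP = 1/(−0.074) = -13.514.
ε = (dQ/dP)(P/Q) = (-13.514)(112.30/1077).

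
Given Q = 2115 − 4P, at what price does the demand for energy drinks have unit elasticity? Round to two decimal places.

264.38

For linear demand Q = a − bP, ε = −bP/(a − bP). |ε| = 1 when bP = a − bP, i.e. P = a/(2b).
P = 2115/(2·4) = 2115/8 = 264.3750.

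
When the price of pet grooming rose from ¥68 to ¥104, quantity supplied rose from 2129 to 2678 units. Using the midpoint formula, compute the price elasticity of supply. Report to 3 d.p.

0.546

ΔQ = 2678 − 2129 = 549; ΔP = 104 − 68 = 36.
Midpoints: P̄ = 86.00, Q̄ = 2403.5.
ε_s = (ΔQ/ΔP)(P̄/Q̄) = (549/36)(86.00/2403.5).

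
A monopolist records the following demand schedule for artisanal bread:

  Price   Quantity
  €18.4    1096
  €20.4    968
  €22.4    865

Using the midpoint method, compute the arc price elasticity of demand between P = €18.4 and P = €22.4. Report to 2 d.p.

-1.20

At P = 18.4, Q = 1096; at P = 22.4, Q = 865.
ΔQ = -231, ΔP = 4.0. Midpoints: P̄ = 20.40, Q̄ = 980.5.
ε = (ΔQ/ΔP)(P̄/Q̄) = (-231/4.0)(20.40/980.5).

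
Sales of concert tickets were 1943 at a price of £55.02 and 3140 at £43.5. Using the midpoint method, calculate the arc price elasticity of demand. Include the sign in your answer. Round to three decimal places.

ΔQ = 3140 − 1943 = 1197; ΔP = 43.5 − 55.02 = -11.52.
Midpoints: P̄ = 49.26, Q̄ = 2541.5.
ε = (ΔQ/ΔP)(P̄/Q̄) = (1197/-11.52)(49.26/2541.5).

-2.014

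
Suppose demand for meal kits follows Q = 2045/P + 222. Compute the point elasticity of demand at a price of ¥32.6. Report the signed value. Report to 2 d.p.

At P = 32.6, Q = 284.730.
dQ/dP = −2045/P² = -1.924.
ε = (dQ/dP)(P/Q) = (-1.924)(32.6/284.730).
|ε| < 1, so demand is inelastic at this price.

-0.22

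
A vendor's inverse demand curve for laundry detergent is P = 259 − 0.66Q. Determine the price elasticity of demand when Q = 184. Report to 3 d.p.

At Q = 184, P = 259 − 0.66(184) = 137.56.
dP/dQ = −0.66, so dQ/dP = 1/(−0.66) = -1.515.
ε = (dQ/dP)(P/Q) = (-1.515)(137.56/184).

-1.133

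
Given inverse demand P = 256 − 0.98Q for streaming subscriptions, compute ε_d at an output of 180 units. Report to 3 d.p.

-0.451

At Q = 180, P = 256 − 0.98(180) = 79.60.
dP/dQ = −0.98, so dQ/dP = 1/(−0.98) = -1.020.
ε = (dQ/dP)(P/Q) = (-1.020)(79.60/180).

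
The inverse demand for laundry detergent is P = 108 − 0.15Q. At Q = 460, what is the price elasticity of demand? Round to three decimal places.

-0.565

At Q = 460, P = 108 − 0.15(460) = 39.00.
dP/dQ = −0.15, so dQ/dP = 1/(−0.15) = -6.667.
ε = (dQ/dP)(P/Q) = (-6.667)(39.00/460).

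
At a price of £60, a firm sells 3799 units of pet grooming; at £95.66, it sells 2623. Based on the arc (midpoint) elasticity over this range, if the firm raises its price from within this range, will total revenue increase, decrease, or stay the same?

Arc ε = (-1176/35.66)(77.83/3211.0) ≈ -0.799.
|ε| = 0.80 < 1, so demand is inelastic. A price rise therefore raises total revenue.

increase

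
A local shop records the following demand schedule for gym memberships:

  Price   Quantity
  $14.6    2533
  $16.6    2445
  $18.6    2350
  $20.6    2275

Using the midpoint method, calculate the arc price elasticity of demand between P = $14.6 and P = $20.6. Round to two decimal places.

At P = 14.6, Q = 2533; at P = 20.6, Q = 2275.
ΔQ = -258, ΔP = 6.0. Midpoints: P̄ = 17.60, Q̄ = 2404.0.
ε = (ΔQ/ΔP)(P̄/Q̄) = (-258/6.0)(17.60/2404.0).

-0.31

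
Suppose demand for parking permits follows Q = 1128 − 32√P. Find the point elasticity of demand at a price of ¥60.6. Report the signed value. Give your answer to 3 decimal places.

-0.142

At P = 60.6, Q = 878.893.
dQ/dP = −32/(2√P) = -2.055.
ε = (dQ/dP)(P/Q) = (-2.055)(60.6/878.893).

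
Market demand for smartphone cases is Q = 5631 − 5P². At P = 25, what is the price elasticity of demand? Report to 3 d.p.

At P = 25, Q = 2506.
dQ/dP = −10P = -250.
ε = (dQ/dP)(P/Q) = (-250)(25/2506).
|ε| > 1, so demand is elastic at this price.

-2.494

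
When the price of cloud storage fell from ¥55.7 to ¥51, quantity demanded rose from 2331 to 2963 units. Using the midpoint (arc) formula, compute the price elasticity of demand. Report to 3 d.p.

ΔQ = 2963 − 2331 = 632; ΔP = 51 − 55.7 = -4.7.
Midpoints: P̄ = 53.35, Q̄ = 2647.0.
ε = (ΔQ/ΔP)(P̄/Q̄) = (632/-4.7)(53.35/2647.0).

-2.710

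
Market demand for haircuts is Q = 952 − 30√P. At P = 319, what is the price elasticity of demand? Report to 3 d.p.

At P = 319, Q = 416.183.
dQ/dP = −30/(2√P) = -0.840.
ε = (dQ/dP)(P/Q) = (-0.840)(319/416.183).

-0.644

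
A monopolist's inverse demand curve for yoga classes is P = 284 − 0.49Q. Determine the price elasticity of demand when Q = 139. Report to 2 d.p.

At Q = 139, P = 284 − 0.49(139) = 215.89.
dP/dQ = −0.49, so dQ/dP = 1/(−0.49) = -2.041.
ε = (dQ/dP)(P/Q) = (-2.041)(215.89/139).

-3.17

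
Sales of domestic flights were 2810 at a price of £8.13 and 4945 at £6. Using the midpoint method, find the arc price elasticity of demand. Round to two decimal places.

ΔQ = 4945 − 2810 = 2135; ΔP = 6 − 8.13 = -2.13.
Midpoints: P̄ = 7.07, Q̄ = 3877.5.
ε = (ΔQ/ΔP)(P̄/Q̄) = (2135/-2.13)(7.07/3877.5).

-1.83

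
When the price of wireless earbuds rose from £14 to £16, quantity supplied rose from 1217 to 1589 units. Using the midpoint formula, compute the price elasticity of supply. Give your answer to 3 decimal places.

ΔQ = 1589 − 1217 = 372; ΔP = 16 − 14 = 2.
Midpoints: P̄ = 15.00, Q̄ = 1403.0.
ε_s = (ΔQ/ΔP)(P̄/Q̄) = (372/2)(15.00/1403.0).

1.989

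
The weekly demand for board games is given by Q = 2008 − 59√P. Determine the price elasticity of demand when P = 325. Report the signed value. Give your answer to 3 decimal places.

-0.563

At P = 325, Q = 944.362.
dQ/dP = −59/(2√P) = -1.636.
ε = (dQ/dP)(P/Q) = (-1.636)(325/944.362).
|ε| < 1, so demand is inelastic at this price.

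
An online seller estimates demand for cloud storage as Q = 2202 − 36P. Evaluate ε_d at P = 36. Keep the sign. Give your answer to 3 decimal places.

-1.430

At P = 36, Q = 906.
dQ/dP = −36.
ε = (dQ/dP)(P/Q) = (-36)(36/906).
|ε| > 1, so demand is elastic at this price.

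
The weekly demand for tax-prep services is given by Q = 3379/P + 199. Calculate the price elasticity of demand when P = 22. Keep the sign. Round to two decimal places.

-0.44

At P = 22, Q = 352.591.
dQ/dP = −3379/P² = -6.981.
ε = (dQ/dP)(P/Q) = (-6.981)(22/352.591).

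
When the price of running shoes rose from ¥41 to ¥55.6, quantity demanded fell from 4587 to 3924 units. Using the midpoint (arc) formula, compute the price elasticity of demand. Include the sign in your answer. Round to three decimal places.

ΔQ = 3924 − 4587 = -663; ΔP = 55.6 − 41 = 14.6.
Midpoints: P̄ = 48.30, Q̄ = 4255.5.
ε = (ΔQ/ΔP)(P̄/Q̄) = (-663/14.6)(48.30/4255.5).

-0.515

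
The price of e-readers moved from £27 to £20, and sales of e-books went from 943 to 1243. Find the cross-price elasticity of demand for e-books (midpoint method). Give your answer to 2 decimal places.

ΔQ_x = 1243 − 943 = 300; ΔP_y = 20 − 27 = -7.
Midpoints: P̄_y = 23.50, Q̄_x = 1093.0.
ε_xy = (ΔQ_x/ΔP_y)(P̄_y/Q̄_x) = (300/-7)(23.50/1093.0).
ε_xy < 0, so the goods are complements.

-0.92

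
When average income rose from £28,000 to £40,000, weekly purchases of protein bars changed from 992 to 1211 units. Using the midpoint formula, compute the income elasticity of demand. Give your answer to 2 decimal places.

0.56

ΔQ = 219, ΔI = 12000. Midpoints: Ī = 34,000, Q̄ = 1101.5.
ε_I = (ΔQ/ΔI)(Ī/Q̄) = (219/12000)(34000/1101.5).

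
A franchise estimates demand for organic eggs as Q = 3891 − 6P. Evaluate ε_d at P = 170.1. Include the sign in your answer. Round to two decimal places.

At P = 170.1, Q = 2870.400.
dQ/dP = −6.
ε = (dQ/dP)(P/Q) = (-6)(170.1/2870.400).

-0.36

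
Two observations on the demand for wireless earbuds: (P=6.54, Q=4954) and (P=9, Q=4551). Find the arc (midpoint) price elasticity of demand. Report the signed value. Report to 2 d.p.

-0.27

ΔQ = 4551 − 4954 = -403; ΔP = 9 − 6.54 = 2.46.
Midpoints: P̄ = 7.77, Q̄ = 4752.5.
ε = (ΔQ/ΔP)(P̄/Q̄) = (-403/2.46)(7.77/4752.5).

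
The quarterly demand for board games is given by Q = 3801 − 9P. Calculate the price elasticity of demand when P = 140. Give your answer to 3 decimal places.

At P = 140, Q = 2541.
dQ/dP = −9.
ε = (dQ/dP)(P/Q) = (-9)(140/2541).
|ε| < 1, so demand is inelastic at this price.

-0.496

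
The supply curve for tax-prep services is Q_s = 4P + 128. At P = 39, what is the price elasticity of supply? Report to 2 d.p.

At P = 39, Q_s = 284.
dQ_s/dP = 4.
ε_s = (dQ_s/dP)(P/Q_s) = (4)(39/284).

0.55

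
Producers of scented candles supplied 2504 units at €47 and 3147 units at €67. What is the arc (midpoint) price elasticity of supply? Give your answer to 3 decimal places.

ΔQ = 3147 − 2504 = 643; ΔP = 67 − 47 = 20.
Midpoints: P̄ = 57.00, Q̄ = 2825.5.
ε_s = (ΔQ/ΔP)(P̄/Q̄) = (643/20)(57.00/2825.5).

0.649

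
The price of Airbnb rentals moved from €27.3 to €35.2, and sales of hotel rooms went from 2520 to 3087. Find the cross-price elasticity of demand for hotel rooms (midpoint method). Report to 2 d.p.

0.80

ΔQ_x = 3087 − 2520 = 567; ΔP_y = 35.2 − 27.3 = 7.9.
Midpoints: P̄_y = 31.25, Q̄_x = 2803.5.
ε_xy = (ΔQ_x/ΔP_y)(P̄_y/Q̄_x) = (567/7.9)(31.25/2803.5).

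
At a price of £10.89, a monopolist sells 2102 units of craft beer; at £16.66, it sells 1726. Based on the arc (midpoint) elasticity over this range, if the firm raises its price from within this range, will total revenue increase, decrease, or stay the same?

Arc ε = (-376/5.77)(13.78/1914.0) ≈ -0.469.
|ε| = 0.47 < 1, so demand is inelastic. A price rise therefore raises total revenue.

increase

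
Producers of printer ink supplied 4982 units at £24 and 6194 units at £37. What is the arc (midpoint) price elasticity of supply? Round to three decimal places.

ΔQ = 6194 − 4982 = 1212; ΔP = 37 − 24 = 13.
Midpoints: P̄ = 30.50, Q̄ = 5588.0.
ε_s = (ΔQ/ΔP)(P̄/Q̄) = (1212/13)(30.50/5588.0).

0.509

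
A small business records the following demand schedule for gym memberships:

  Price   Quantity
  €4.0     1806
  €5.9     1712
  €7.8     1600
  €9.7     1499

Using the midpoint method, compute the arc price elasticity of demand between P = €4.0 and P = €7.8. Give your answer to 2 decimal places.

-0.19

At P = 4.0, Q = 1806; at P = 7.8, Q = 1600.
ΔQ = -206, ΔP = 3.8. Midpoints: P̄ = 5.90, Q̄ = 1703.0.
ε = (ΔQ/ΔP)(P̄/Q̄) = (-206/3.8)(5.90/1703.0).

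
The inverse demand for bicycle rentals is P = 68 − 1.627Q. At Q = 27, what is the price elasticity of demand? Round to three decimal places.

At Q = 27, P = 68 − 1.627(27) = 24.07.
dP/dQ = −1.627, so dQ/dP = 1/(−1.627) = -0.615.
ε = (dQ/dP)(P/Q) = (-0.615)(24.07/27).

-0.548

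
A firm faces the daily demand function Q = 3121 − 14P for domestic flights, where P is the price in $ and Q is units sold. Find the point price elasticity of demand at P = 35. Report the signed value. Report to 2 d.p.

At P = 35, Q = 2631.
dQ/dP = −14.
ε = (dQ/dP)(P/Q) = (-14)(35/2631).

-0.19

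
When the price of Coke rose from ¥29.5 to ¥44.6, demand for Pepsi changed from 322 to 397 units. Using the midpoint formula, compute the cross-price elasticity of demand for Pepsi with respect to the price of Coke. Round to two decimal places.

ΔQ_x = 397 − 322 = 75; ΔP_y = 44.6 − 29.5 = 15.1.
Midpoints: P̄_y = 37.05, Q̄_x = 359.5.
ε_xy = (ΔQ_x/ΔP_y)(P̄_y/Q̄_x) = (75/15.1)(37.05/359.5).

0.51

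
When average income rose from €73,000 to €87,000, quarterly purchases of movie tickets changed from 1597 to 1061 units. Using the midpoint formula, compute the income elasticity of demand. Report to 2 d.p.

ΔQ = -536, ΔI = 14000. Midpoints: Ī = 80,000, Q̄ = 1329.0.
ε_I = (ΔQ/ΔI)(Ī/Q̄) = (-536/14000)(80000/1329.0).

-2.30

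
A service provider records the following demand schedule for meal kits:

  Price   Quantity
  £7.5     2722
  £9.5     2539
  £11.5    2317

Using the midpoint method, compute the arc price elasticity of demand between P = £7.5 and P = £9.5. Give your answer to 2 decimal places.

-0.30

At P = 7.5, Q = 2722; at P = 9.5, Q = 2539.
ΔQ = -183, ΔP = 2.0. Midpoints: P̄ = 8.50, Q̄ = 2630.5.
ε = (ΔQ/ΔP)(P̄/Q̄) = (-183/2.0)(8.50/2630.5).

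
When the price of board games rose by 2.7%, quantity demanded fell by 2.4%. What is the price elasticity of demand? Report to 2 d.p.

-0.89

ε = %ΔQ / %ΔP = (-2.4)/(2.7) = -0.889.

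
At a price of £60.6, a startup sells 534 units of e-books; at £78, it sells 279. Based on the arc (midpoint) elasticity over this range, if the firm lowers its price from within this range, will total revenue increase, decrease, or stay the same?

Arc ε = (-255/17.4)(69.30/406.5) ≈ -2.498.
|ε| = 2.50 > 1, so demand is elastic. A price cut therefore raises total revenue.

increase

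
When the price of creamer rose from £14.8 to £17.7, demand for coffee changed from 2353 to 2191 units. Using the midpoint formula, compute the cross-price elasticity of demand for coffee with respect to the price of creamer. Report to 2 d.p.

ΔQ_x = 2191 − 2353 = -162; ΔP_y = 17.7 − 14.8 = 2.9.
Midpoints: P̄_y = 16.25, Q̄_x = 2272.0.
ε_xy = (ΔQ_x/ΔP_y)(P̄_y/Q̄_x) = (-162/2.9)(16.25/2272.0).
ε_xy < 0, so the goods are complements.

-0.40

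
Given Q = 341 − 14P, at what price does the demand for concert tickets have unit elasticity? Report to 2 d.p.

For linear demand Q = a − bP, ε = −bP/(a − bP). |ε| = 1 when bP = a − bP, i.e. P = a/(2b).
P = 341/(2·14) = 341/28 = 12.1786.

12.18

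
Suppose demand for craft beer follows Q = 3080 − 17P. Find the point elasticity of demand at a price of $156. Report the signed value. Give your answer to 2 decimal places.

-6.20

At P = 156, Q = 428.
dQ/dP = −17.
ε = (dQ/dP)(P/Q) = (-17)(156/428).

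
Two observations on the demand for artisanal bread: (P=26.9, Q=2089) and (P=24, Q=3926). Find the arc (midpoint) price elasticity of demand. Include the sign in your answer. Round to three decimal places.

ΔQ = 3926 − 2089 = 1837; ΔP = 24 − 26.9 = -2.9.
Midpoints: P̄ = 25.45, Q̄ = 3007.5.
ε = (ΔQ/ΔP)(P̄/Q̄) = (1837/-2.9)(25.45/3007.5).

-5.360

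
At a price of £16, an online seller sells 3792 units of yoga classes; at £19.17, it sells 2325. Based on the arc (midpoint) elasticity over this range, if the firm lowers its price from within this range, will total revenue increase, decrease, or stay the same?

increase

Arc ε = (-1467/3.17)(17.59/3058.5) ≈ -2.661.
|ε| = 2.66 > 1, so demand is elastic. A price cut therefore raises total revenue.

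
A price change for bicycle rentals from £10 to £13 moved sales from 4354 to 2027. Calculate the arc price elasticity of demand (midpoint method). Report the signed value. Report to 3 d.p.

ΔQ = 2027 − 4354 = -2327; ΔP = 13 − 10 = 3.
Midpoints: P̄ = 11.50, Q̄ = 3190.5.
ε = (ΔQ/ΔP)(P̄/Q̄) = (-2327/3)(11.50/3190.5).

-2.796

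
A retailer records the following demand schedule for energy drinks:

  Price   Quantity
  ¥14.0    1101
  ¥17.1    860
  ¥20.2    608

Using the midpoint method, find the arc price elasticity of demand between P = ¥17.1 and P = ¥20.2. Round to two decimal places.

-2.07

At P = 17.1, Q = 860; at P = 20.2, Q = 608.
ΔQ = -252, ΔP = 3.1. Midpoints: P̄ = 18.65, Q̄ = 734.0.
ε = (ΔQ/ΔP)(P̄/Q̄) = (-252/3.1)(18.65/734.0).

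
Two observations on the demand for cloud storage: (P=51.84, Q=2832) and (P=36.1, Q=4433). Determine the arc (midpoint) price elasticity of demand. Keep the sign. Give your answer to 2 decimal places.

-1.23

ΔQ = 4433 − 2832 = 1601; ΔP = 36.1 − 51.84 = -15.74.
Midpoints: P̄ = 43.97, Q̄ = 3632.5.
ε = (ΔQ/ΔP)(P̄/Q̄) = (1601/-15.74)(43.97/3632.5).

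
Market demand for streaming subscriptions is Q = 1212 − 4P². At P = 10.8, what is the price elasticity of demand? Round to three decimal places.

-1.252

At P = 10.8, Q = 745.440.
dQ/dP = −8P = -86.400.
ε = (dQ/dP)(P/Q) = (-86.400)(10.8/745.440).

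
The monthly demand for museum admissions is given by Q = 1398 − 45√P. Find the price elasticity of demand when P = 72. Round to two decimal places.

-0.19

At P = 72, Q = 1016.162.
dQ/dP = −45/(2√P) = -2.652.
ε = (dQ/dP)(P/Q) = (-2.652)(72/1016.162).
|ε| < 1, so demand is inelastic at this price.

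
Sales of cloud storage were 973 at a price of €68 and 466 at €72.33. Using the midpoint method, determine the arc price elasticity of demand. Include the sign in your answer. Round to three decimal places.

ΔQ = 466 − 973 = -507; ΔP = 72.33 − 68 = 4.33.
Midpoints: P̄ = 70.16, Q̄ = 719.5.
ε = (ΔQ/ΔP)(P̄/Q̄) = (-507/4.33)(70.16/719.5).

-11.419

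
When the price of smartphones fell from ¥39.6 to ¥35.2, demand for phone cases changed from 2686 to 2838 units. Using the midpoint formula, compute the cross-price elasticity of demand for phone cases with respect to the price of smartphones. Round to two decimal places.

ΔQ_x = 2838 − 2686 = 152; ΔP_y = 35.2 − 39.6 = -4.4.
Midpoints: P̄_y = 37.40, Q̄_x = 2762.0.
ε_xy = (ΔQ_x/ΔP_y)(P̄_y/Q̄_x) = (152/-4.4)(37.40/2762.0).

-0.47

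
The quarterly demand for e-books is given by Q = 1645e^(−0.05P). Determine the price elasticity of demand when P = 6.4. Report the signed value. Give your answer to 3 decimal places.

At P = 6.4, Q = 1194.515.
dQ/dP = −0.05·1645e^(−0.05P) = −0.05Q = -59.726.
ε = (dQ/dP)(P/Q) = (-59.726)(6.4/1194.515).
|ε| < 1, so demand is inelastic at this price.

-0.320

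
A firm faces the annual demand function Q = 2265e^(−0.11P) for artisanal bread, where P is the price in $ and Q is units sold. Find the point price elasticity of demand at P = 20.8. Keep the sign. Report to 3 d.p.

-2.288

At P = 20.8, Q = 229.828.
dQ/dP = −0.11·2265e^(−0.11P) = −0.11Q = -25.281.
ε = (dQ/dP)(P/Q) = (-25.281)(20.8/229.828).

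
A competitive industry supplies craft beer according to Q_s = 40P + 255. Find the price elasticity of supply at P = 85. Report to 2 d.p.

At P = 85, Q_s = 3655.
dQ_s/dP = 40.
ε_s = (dQ_s/dP)(P/Q_s) = (40)(85/3655).

0.93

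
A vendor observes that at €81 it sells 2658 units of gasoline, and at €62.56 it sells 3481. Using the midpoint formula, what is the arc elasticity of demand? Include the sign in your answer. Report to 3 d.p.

ΔQ = 3481 − 2658 = 823; ΔP = 62.56 − 81 = -18.44.
Midpoints: P̄ = 71.78, Q̄ = 3069.5.
ε = (ΔQ/ΔP)(P̄/Q̄) = (823/-18.44)(71.78/3069.5).

-1.044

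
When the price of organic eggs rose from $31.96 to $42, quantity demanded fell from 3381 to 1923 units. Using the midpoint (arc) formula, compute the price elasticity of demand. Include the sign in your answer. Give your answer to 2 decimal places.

-2.02

ΔQ = 1923 − 3381 = -1458; ΔP = 42 − 31.96 = 10.04.
Midpoints: P̄ = 36.98, Q̄ = 2652.0.
ε = (ΔQ/ΔP)(P̄/Q̄) = (-1458/10.04)(36.98/2652.0).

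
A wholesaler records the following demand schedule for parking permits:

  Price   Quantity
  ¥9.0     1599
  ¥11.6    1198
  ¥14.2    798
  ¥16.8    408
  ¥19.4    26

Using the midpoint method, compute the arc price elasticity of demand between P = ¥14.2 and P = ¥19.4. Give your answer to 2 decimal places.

At P = 14.2, Q = 798; at P = 19.4, Q = 26.
ΔQ = -772, ΔP = 5.2. Midpoints: P̄ = 16.80, Q̄ = 412.0.
ε = (ΔQ/ΔP)(P̄/Q̄) = (-772/5.2)(16.80/412.0).

-6.05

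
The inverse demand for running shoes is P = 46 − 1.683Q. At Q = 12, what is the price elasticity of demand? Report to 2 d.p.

At Q = 12, P = 46 − 1.683(12) = 25.80.
dP/dQ = −1.683, so dQ/dP = 1/(−1.683) = -0.594.
ε = (dQ/dP)(P/Q) = (-0.594)(25.80/12).

-1.28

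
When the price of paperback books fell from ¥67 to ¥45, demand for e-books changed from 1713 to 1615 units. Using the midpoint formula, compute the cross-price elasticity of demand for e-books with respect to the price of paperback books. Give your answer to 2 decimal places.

0.15

ΔQ_x = 1615 − 1713 = -98; ΔP_y = 45 − 67 = -22.
Midpoints: P̄_y = 56.00, Q̄_x = 1664.0.
ε_xy = (ΔQ_x/ΔP_y)(P̄_y/Q̄_x) = (-98/-22)(56.00/1664.0).
ε_xy > 0, so the goods are substitutes.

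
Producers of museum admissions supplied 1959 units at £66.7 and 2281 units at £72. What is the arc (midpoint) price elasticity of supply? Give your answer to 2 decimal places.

ΔQ = 2281 − 1959 = 322; ΔP = 72 − 66.7 = 5.3.
Midpoints: P̄ = 69.35, Q̄ = 2120.0.
ε_s = (ΔQ/ΔP)(P̄/Q̄) = (322/5.3)(69.35/2120.0).

1.99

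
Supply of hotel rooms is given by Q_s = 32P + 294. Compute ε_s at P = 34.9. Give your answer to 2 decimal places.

0.79

At P = 34.9, Q_s = 1410.80.
dQ_s/dP = 32.
ε_s = (dQ_s/dP)(P/Q_s) = (32)(34.9/1410.80).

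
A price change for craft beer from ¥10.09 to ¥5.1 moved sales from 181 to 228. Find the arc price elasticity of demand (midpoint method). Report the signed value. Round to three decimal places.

-0.350

ΔQ = 228 − 181 = 47; ΔP = 5.1 − 10.09 = -4.99.
Midpoints: P̄ = 7.59, Q̄ = 204.5.
ε = (ΔQ/ΔP)(P̄/Q̄) = (47/-4.99)(7.59/204.5).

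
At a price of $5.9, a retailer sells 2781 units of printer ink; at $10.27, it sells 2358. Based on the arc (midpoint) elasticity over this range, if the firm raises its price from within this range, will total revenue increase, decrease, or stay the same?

increase

Arc ε = (-423/4.37)(8.09/2569.5) ≈ -0.305.
|ε| = 0.30 < 1, so demand is inelastic. A price rise therefore raises total revenue.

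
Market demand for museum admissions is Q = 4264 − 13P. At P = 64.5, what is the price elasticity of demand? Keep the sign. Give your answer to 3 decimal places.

At P = 64.5, Q = 3425.500.
dQ/dP = −13.
ε = (dQ/dP)(P/Q) = (-13)(64.5/3425.500).

-0.245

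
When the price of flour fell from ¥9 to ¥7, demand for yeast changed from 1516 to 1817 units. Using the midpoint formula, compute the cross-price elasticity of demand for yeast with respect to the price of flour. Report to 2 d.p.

ΔQ_x = 1817 − 1516 = 301; ΔP_y = 7 − 9 = -2.
Midpoints: P̄_y = 8.00, Q̄_x = 1666.5.
ε_xy = (ΔQ_x/ΔP_y)(P̄_y/Q̄_x) = (301/-2)(8.00/1666.5).
ε_xy < 0, so the goods are complements.

-0.72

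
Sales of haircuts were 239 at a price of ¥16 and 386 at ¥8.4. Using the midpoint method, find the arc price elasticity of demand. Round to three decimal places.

ΔQ = 386 − 239 = 147; ΔP = 8.4 − 16 = -7.6.
Midpoints: P̄ = 12.20, Q̄ = 312.5.
ε = (ΔQ/ΔP)(P̄/Q̄) = (147/-7.6)(12.20/312.5).

-0.755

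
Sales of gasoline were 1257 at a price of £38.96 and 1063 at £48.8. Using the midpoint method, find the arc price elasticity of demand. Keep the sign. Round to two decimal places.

ΔQ = 1063 − 1257 = -194; ΔP = 48.8 − 38.96 = 9.84.
Midpoints: P̄ = 43.88, Q̄ = 1160.0.
ε = (ΔQ/ΔP)(P̄/Q̄) = (-194/9.84)(43.88/1160.0).

-0.75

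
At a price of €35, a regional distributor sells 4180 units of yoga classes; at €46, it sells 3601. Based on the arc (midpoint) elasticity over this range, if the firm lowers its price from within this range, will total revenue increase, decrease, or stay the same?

decrease

Arc ε = (-579/11)(40.50/3890.5) ≈ -0.548.
|ε| = 0.55 < 1, so demand is inelastic. A price cut therefore reduces total revenue.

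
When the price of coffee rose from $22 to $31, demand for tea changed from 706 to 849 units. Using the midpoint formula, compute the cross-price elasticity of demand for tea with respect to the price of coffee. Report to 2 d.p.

ΔQ_x = 849 − 706 = 143; ΔP_y = 31 − 22 = 9.
Midpoints: P̄_y = 26.50, Q̄_x = 777.5.
ε_xy = (ΔQ_x/ΔP_y)(P̄_y/Q̄_x) = (143/9)(26.50/777.5).

0.54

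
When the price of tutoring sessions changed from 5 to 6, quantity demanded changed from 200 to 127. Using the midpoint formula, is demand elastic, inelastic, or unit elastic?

Arc ε ≈ -2.456.
|ε| = 2.46 > 1.

elastic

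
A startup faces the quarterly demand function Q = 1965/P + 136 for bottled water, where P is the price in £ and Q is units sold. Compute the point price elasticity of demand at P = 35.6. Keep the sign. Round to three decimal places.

At P = 35.6, Q = 191.197.
dQ/dP = −1965/P² = -1.550.
ε = (dQ/dP)(P/Q) = (-1.550)(35.6/191.197).

-0.289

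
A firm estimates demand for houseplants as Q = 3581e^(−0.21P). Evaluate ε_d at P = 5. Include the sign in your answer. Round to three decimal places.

At P = 5, Q = 1253.127.
dQ/dP = −0.21·3581e^(−0.21P) = −0.21Q = -263.157.
ε = (dQ/dP)(P/Q) = (-263.157)(5/1253.127).

-1.050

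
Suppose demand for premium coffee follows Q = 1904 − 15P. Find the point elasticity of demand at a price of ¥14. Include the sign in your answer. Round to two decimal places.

At P = 14, Q = 1694.
dQ/dP = −15.
ε = (dQ/dP)(P/Q) = (-15)(14/1694).

-0.12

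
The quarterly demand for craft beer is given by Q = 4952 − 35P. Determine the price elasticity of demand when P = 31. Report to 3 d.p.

-0.281

At P = 31, Q = 3867.
dQ/dP = −35.
ε = (dQ/dP)(P/Q) = (-35)(31/3867).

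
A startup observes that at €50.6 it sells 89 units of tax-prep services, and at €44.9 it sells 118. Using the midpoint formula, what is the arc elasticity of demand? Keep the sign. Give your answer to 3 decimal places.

ΔQ = 118 − 89 = 29; ΔP = 44.9 − 50.6 = -5.7.
Midpoints: P̄ = 47.75, Q̄ = 103.5.
ε = (ΔQ/ΔP)(P̄/Q̄) = (29/-5.7)(47.75/103.5).

-2.347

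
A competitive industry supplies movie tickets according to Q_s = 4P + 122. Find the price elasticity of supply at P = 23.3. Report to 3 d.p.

0.433

At P = 23.3, Q_s = 215.20.
dQ_s/dP = 4.
ε_s = (dQ_s/dP)(P/Q_s) = (4)(23.3/215.20).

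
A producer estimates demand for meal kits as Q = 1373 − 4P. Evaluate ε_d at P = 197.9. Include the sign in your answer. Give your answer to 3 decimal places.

At P = 197.9, Q = 581.400.
dQ/dP = −4.
ε = (dQ/dP)(P/Q) = (-4)(197.9/581.400).

-1.362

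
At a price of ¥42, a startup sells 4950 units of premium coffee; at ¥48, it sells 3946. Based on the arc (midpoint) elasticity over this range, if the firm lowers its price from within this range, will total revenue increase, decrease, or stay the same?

increase

Arc ε = (-1004/6)(45.00/4448.0) ≈ -1.693.
|ε| = 1.69 > 1, so demand is elastic. A price cut therefore raises total revenue.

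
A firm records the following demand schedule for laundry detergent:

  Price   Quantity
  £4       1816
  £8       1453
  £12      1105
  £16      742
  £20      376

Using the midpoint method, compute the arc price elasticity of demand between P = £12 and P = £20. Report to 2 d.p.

-1.97

At P = 12, Q = 1105; at P = 20, Q = 376.
ΔQ = -729, ΔP = 8. Midpoints: P̄ = 16.00, Q̄ = 740.5.
ε = (ΔQ/ΔP)(P̄/Q̄) = (-729/8)(16.00/740.5).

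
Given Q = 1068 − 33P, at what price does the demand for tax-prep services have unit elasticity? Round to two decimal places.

For linear demand Q = a − bP, ε = −bP/(a − bP). |ε| = 1 when bP = a − bP, i.e. P = a/(2b).
P = 1068/(2·33) = 1068/66 = 16.1818.

16.18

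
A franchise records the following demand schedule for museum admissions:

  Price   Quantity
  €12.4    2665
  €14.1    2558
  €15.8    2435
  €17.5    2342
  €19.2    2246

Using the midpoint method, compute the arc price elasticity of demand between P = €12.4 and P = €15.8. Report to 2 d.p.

At P = 12.4, Q = 2665; at P = 15.8, Q = 2435.
ΔQ = -230, ΔP = 3.4. Midpoints: P̄ = 14.10, Q̄ = 2550.0.
ε = (ΔQ/ΔP)(P̄/Q̄) = (-230/3.4)(14.10/2550.0).

-0.37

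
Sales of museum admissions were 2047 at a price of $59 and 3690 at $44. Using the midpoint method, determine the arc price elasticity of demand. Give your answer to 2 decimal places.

-1.97

ΔQ = 3690 − 2047 = 1643; ΔP = 44 − 59 = -15.
Midpoints: P̄ = 51.50, Q̄ = 2868.5.
ε = (ΔQ/ΔP)(P̄/Q̄) = (1643/-15)(51.50/2868.5).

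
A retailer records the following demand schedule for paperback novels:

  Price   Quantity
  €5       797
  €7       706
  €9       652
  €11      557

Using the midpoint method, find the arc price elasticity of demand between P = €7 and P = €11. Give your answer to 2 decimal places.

-0.53

At P = 7, Q = 706; at P = 11, Q = 557.
ΔQ = -149, ΔP = 4. Midpoints: P̄ = 9.00, Q̄ = 631.5.
ε = (ΔQ/ΔP)(P̄/Q̄) = (-149/4)(9.00/631.5).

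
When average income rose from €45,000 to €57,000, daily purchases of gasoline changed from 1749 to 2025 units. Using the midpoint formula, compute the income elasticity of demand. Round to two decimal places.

ΔQ = 276, ΔI = 12000. Midpoints: Ī = 51,000, Q̄ = 1887.0.
ε_I = (ΔQ/ΔI)(Ī/Q̄) = (276/12000)(51000/1887.0).

0.62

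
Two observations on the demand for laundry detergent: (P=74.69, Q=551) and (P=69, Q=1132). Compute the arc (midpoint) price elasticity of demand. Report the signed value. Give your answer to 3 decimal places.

-8.718

ΔQ = 1132 − 551 = 581; ΔP = 69 − 74.69 = -5.69.
Midpoints: P̄ = 71.84, Q̄ = 841.5.
ε = (ΔQ/ΔP)(P̄/Q̄) = (581/-5.69)(71.84/841.5).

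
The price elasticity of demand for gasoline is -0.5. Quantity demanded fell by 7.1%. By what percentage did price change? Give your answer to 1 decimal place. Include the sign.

%ΔP ≈ %ΔQ / ε = (-7.1%)/(-0.5) = 14.20%.

14.2%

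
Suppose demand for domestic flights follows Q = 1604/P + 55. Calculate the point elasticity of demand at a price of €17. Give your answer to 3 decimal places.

-0.632

At P = 17, Q = 149.353.
dQ/dP = −1604/P² = -5.550.
ε = (dQ/dP)(P/Q) = (-5.550)(17/149.353).
|ε| < 1, so demand is inelastic at this price.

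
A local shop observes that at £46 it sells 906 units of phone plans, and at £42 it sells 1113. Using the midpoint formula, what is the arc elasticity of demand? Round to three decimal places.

ΔQ = 1113 − 906 = 207; ΔP = 42 − 46 = -4.
Midpoints: P̄ = 44.00, Q̄ = 1009.5.
ε = (ΔQ/ΔP)(P̄/Q̄) = (207/-4)(44.00/1009.5).

-2.256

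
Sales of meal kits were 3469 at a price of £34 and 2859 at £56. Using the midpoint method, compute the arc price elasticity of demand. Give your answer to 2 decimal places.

-0.39

ΔQ = 2859 − 3469 = -610; ΔP = 56 − 34 = 22.
Midpoints: P̄ = 45.00, Q̄ = 3164.0.
ε = (ΔQ/ΔP)(P̄/Q̄) = (-610/22)(45.00/3164.0).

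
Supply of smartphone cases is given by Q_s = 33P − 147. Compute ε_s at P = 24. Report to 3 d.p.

At P = 24, Q_s = 645.
dQ_s/dP = 33.
ε_s = (dQ_s/dP)(P/Q_s) = (33)(24/645).

1.228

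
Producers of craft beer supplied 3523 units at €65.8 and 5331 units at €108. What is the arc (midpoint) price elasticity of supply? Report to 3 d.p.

ΔQ = 5331 − 3523 = 1808; ΔP = 108 − 65.8 = 42.2.
Midpoints: P̄ = 86.90, Q̄ = 4427.0.
ε_s = (ΔQ/ΔP)(P̄/Q̄) = (1808/42.2)(86.90/4427.0).

0.841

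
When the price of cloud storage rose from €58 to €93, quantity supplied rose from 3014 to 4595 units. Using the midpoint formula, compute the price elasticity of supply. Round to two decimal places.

0.90

ΔQ = 4595 − 3014 = 1581; ΔP = 93 − 58 = 35.
Midpoints: P̄ = 75.50, Q̄ = 3804.5.
ε_s = (ΔQ/ΔP)(P̄/Q̄) = (1581/35)(75.50/3804.5).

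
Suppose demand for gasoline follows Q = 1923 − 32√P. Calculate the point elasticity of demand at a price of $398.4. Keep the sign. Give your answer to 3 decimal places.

-0.249

At P = 398.4, Q = 1284.281.
dQ/dP = −32/(2√P) = -0.802.
ε = (dQ/dP)(P/Q) = (-0.802)(398.4/1284.281).
|ε| < 1, so demand is inelastic at this price.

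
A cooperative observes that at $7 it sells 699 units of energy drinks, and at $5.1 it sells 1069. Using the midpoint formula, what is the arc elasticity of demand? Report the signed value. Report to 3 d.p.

-1.333

ΔQ = 1069 − 699 = 370; ΔP = 5.1 − 7 = -1.9.
Midpoints: P̄ = 6.05, Q̄ = 884.0.
ε = (ΔQ/ΔP)(P̄/Q̄) = (370/-1.9)(6.05/884.0).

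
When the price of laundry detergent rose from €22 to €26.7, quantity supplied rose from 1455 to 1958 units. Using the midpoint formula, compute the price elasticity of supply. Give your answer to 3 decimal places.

ΔQ = 1958 − 1455 = 503; ΔP = 26.7 − 22 = 4.7.
Midpoints: P̄ = 24.35, Q̄ = 1706.5.
ε_s = (ΔQ/ΔP)(P̄/Q̄) = (503/4.7)(24.35/1706.5).

1.527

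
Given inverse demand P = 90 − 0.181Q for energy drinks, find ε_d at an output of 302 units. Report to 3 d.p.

At Q = 302, P = 90 − 0.181(302) = 35.34.
dP/dQ = −0.181, so dQ/dP = 1/(−0.181) = -5.525.
ε = (dQ/dP)(P/Q) = (-5.525)(35.34/302).

-0.646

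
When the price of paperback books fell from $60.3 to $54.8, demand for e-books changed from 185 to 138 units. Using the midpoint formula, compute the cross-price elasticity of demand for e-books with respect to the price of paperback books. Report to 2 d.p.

3.05

ΔQ_x = 138 − 185 = -47; ΔP_y = 54.8 − 60.3 = -5.5.
Midpoints: P̄_y = 57.55, Q̄_x = 161.5.
ε_xy = (ΔQ_x/ΔP_y)(P̄_y/Q̄_x) = (-47/-5.5)(57.55/161.5).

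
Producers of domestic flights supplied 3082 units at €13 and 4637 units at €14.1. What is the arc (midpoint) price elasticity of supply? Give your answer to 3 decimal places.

4.963

ΔQ = 4637 − 3082 = 1555; ΔP = 14.1 − 13 = 1.1.
Midpoints: P̄ = 13.55, Q̄ = 3859.5.
ε_s = (ΔQ/ΔP)(P̄/Q̄) = (1555/1.1)(13.55/3859.5).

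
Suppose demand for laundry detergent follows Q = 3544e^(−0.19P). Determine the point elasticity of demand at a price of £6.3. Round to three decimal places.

-1.197

At P = 6.3, Q = 1070.639.
dQ/dP = −0.19·3544e^(−0.19P) = −0.19Q = -203.421.
ε = (dQ/dP)(P/Q) = (-203.421)(6.3/1070.639).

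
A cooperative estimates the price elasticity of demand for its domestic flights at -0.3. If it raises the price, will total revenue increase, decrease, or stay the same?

|ε| = 0.30 < 1, so demand is inelastic. A price rise therefore raises total revenue.

increase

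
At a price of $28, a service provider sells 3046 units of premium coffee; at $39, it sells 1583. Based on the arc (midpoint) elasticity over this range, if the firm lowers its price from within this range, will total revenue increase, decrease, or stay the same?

Arc ε = (-1463/11)(33.50/2314.5) ≈ -1.925.
|ε| = 1.93 > 1, so demand is elastic. A price cut therefore raises total revenue.

increase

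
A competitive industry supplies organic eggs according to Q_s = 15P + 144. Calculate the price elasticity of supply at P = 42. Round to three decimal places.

At P = 42, Q_s = 774.
dQ_s/dP = 15.
ε_s = (dQ_s/dP)(P/Q_s) = (15)(42/774).

0.814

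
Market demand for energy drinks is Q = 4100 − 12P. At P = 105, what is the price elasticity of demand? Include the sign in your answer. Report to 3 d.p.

-0.444

At P = 105, Q = 2840.
dQ/dP = −12.
ε = (dQ/dP)(P/Q) = (-12)(105/2840).
|ε| < 1, so demand is inelastic at this price.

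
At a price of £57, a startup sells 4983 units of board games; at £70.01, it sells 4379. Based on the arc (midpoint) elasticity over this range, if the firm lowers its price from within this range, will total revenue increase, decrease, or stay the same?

decrease

Arc ε = (-604/13.01)(63.51/4681.0) ≈ -0.630.
|ε| = 0.63 < 1, so demand is inelastic. A price cut therefore reduces total revenue.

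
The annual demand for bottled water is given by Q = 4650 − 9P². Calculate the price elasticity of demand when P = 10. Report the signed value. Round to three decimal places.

At P = 10, Q = 3750.
dQ/dP = −18P = -180.
ε = (dQ/dP)(P/Q) = (-180)(10/3750).

-0.480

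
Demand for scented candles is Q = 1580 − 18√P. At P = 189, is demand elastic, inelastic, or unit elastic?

Q = 1332.541, dQ/dP = -0.655.
ε = (dQ/dP)(P/Q) ≈ -0.093.
|ε| = 0.09 < 1.

inelastic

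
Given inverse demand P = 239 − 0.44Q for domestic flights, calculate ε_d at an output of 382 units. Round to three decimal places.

At Q = 382, P = 239 − 0.44(382) = 70.92.
dP/dQ = −0.44, so dQ/dP = 1/(−0.44) = -2.273.
ε = (dQ/dP)(P/Q) = (-2.273)(70.92/382).

-0.422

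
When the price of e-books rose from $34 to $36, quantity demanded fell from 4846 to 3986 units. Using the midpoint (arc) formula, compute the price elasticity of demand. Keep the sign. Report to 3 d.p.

-3.408

ΔQ = 3986 − 4846 = -860; ΔP = 36 − 34 = 2.
Midpoints: P̄ = 35.00, Q̄ = 4416.0.
ε = (ΔQ/ΔP)(P̄/Q̄) = (-860/2)(35.00/4416.0).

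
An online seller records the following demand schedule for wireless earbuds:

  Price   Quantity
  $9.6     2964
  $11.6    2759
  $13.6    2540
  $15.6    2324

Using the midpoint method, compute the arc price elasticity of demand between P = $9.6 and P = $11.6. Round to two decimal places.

At P = 9.6, Q = 2964; at P = 11.6, Q = 2759.
ΔQ = -205, ΔP = 2.0. Midpoints: P̄ = 10.60, Q̄ = 2861.5.
ε = (ΔQ/ΔP)(P̄/Q̄) = (-205/2.0)(10.60/2861.5).

-0.38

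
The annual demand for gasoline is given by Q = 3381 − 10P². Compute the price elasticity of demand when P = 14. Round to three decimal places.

-2.759

At P = 14, Q = 1421.
dQ/dP = −20P = -280.
ε = (dQ/dP)(P/Q) = (-280)(14/1421).
|ε| > 1, so demand is elastic at this price.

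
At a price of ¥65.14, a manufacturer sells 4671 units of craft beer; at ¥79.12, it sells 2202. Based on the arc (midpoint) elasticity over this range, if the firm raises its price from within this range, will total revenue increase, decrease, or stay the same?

decrease

Arc ε = (-2469/13.98)(72.13/3436.5) ≈ -3.707.
|ε| = 3.71 > 1, so demand is elastic. A price rise therefore reduces total revenue.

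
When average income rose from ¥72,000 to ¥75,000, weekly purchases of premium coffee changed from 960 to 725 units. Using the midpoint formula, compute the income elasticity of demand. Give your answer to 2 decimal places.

ΔQ = -235, ΔI = 3000. Midpoints: Ī = 73,500, Q̄ = 842.5.
ε_I = (ΔQ/ΔI)(Ī/Q̄) = (-235/3000)(73500/842.5).

-6.83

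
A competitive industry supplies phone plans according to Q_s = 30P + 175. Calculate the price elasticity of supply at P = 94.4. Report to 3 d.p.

At P = 94.4, Q_s = 3007.
dQ_s/dP = 30.
ε_s = (dQ_s/dP)(P/Q_s) = (30)(94.4/3007).

0.942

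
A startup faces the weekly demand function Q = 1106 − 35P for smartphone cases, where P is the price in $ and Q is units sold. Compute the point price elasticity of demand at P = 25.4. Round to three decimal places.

At P = 25.4, Q = 217.
dQ/dP = −35.
ε = (dQ/dP)(P/Q) = (-35)(25.4/217).

-4.097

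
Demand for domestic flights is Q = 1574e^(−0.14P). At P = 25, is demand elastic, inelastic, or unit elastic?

elastic

Q = 47.531, dQ/dP = -6.654.
ε = (dQ/dP)(P/Q) ≈ -3.500.
|ε| = 3.50 > 1.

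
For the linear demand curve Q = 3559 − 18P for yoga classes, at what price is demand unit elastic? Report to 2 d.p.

For linear demand Q = a − bP, ε = −bP/(a − bP). |ε| = 1 when bP = a − bP, i.e. P = a/(2b).
P = 3559/(2·18) = 3559/36 = 98.8611.

98.86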